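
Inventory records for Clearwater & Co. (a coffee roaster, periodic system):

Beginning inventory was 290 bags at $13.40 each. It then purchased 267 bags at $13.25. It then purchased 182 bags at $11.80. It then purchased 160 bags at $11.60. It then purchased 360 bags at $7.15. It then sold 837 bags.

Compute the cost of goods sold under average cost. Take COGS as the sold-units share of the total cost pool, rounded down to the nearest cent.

COGS = $9,308.28

Sale 1, sell 837: 837/1259 × $14,001.35 → $9,308.28
Ending inventory (cost pool remaining) = $4,693.07
Check: goods available $14,001.35 = COGS $9,308.28 + ending $4,693.07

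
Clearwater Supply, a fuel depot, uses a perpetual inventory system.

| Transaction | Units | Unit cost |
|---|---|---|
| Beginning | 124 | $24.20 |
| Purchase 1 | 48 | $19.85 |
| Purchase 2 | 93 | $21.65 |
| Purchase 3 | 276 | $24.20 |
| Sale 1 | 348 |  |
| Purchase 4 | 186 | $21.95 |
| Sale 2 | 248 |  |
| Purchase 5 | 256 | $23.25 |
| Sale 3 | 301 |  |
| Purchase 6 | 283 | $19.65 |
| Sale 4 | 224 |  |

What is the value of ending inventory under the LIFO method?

Ending inventory = $3,240.55

Sale 1 (348) [LIFO — newest first]: 276 @ $24.20 + 72 @ $21.65 = $8,238.00
Sale 2 (248) [LIFO — newest first]: 186 @ $21.95 + 21 @ $21.65 + 41 @ $19.85 = $5,351.20
Sale 3 (301) [LIFO — newest first]: 256 @ $23.25 + 7 @ $19.85 + 38 @ $24.20 = $7,010.55
Sale 4 (224) [LIFO — newest first]: 224 @ $19.65 = $4,401.60
Total COGS = $8,238.00 + $5,351.20 + $7,010.55 + $4,401.60 = $25,001.35
Ending inventory: 86 @ $24.20 + 59 @ $19.65 = $3,240.55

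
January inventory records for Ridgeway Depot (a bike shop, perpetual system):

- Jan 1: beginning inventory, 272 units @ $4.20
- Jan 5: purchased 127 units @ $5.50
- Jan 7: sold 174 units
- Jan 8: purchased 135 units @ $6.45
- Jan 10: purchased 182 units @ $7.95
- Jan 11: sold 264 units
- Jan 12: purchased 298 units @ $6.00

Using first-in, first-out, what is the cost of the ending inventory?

Jan 7, 174 sold [FIFO — oldest first]: 174 @ $4.20 = $730.80
Jan 11, 264 sold [FIFO — oldest first]: 98 @ $4.20 + 127 @ $5.50 + 39 @ $6.45 = $1,361.65
Total COGS = $730.80 + $1,361.65 = $2,092.45
Ending inventory: 96 @ $6.45 + 182 @ $7.95 + 298 @ $6.00 = $3,854.10

Ending inventory = $3,854.10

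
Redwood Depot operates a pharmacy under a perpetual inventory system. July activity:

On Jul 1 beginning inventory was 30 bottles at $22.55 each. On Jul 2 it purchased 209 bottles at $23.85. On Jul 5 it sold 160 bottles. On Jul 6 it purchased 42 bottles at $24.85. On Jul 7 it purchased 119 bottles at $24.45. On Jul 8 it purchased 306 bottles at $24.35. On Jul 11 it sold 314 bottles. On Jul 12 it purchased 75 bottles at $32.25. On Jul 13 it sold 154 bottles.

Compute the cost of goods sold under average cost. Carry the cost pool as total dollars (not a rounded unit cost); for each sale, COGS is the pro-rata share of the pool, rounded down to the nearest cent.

COGS = $15,467.54

After Jul 1: 30 on hand, pool $676.50 (≈ $22.5500 each)
After Jul 2: 239 on hand, pool $5,661.15 (≈ $23.6868 each)
Jul 5, sell 160: 160/239 × $5,661.15 → $3,789.89
After Jul 6: 121 on hand, pool $2,914.96 (≈ $24.0906 each)
After Jul 7: 240 on hand, pool $5,824.51 (≈ $24.2688 each)
After Jul 8: 546 on hand, pool $13,275.61 (≈ $24.3143 each)
Jul 11, sell 314: 314/546 × $13,275.61 → $7,634.69
After Jul 12: 307 on hand, pool $8,059.67 (≈ $26.2530 each)
Jul 13, sell 154: 154/307 × $8,059.67 → $4,042.96
Total COGS = $3,789.89 + $7,634.69 + $4,042.96 = $15,467.54
Ending inventory (cost pool remaining) = $4,016.71
Check: goods available $19,484.25 = COGS $15,467.54 + ending $4,016.71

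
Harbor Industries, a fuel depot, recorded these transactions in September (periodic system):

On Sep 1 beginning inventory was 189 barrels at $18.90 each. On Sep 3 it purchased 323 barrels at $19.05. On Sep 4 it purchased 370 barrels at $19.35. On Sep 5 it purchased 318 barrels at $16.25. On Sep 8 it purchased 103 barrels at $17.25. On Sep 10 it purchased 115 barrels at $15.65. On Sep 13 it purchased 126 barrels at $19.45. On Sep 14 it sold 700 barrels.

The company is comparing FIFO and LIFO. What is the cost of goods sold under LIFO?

FIFO COGS: 189 @ $18.90 + 323 @ $19.05 + 188 @ $19.35 = $13,363.05
LIFO COGS: 126 @ $19.45 + 115 @ $15.65 + 103 @ $17.25 + 318 @ $16.25 + 38 @ $19.35 = $11,930.00

COGS = $11,930.00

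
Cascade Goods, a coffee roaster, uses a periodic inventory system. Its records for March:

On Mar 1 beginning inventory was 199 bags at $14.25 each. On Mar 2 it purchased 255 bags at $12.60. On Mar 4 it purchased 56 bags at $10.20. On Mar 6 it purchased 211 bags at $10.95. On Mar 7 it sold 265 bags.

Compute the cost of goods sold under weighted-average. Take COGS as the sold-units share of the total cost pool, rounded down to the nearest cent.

COGS = $3,282.32

Mar 7, sell 265: 265/721 × $8,930.40 → $3,282.32
Ending inventory (cost pool remaining) = $5,648.08
Check: goods available $8,930.40 = COGS $3,282.32 + ending $5,648.08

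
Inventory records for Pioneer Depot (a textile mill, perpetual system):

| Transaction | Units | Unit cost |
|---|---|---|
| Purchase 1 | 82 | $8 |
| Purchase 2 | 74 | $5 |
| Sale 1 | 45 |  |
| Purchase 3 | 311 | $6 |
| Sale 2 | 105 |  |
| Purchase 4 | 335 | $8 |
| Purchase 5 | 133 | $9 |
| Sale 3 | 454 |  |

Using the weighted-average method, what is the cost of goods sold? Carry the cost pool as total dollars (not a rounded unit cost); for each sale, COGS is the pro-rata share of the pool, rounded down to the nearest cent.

COGS = $4,311.96

After Purchase 1: 82 on hand, pool $656.00 (≈ $8.0000 each)
After Purchase 2: 156 on hand, pool $1,026.00 (≈ $6.5769 each)
Sale 1, sell 45: 45/156 × $1,026.00 → $295.96
After Purchase 3: 422 on hand, pool $2,596.04 (≈ $6.1518 each)
Sale 2, sell 105: 105/422 × $2,596.04 → $645.93
After Purchase 4: 652 on hand, pool $4,630.11 (≈ $7.1014 each)
After Purchase 5: 785 on hand, pool $5,827.11 (≈ $7.4231 each)
Sale 3, sell 454: 454/785 × $5,827.11 → $3,370.07
Total COGS = $295.96 + $645.93 + $3,370.07 = $4,311.96
Ending inventory (cost pool remaining) = $2,457.04
Check: goods available $6,769.00 = COGS $4,311.96 + ending $2,457.04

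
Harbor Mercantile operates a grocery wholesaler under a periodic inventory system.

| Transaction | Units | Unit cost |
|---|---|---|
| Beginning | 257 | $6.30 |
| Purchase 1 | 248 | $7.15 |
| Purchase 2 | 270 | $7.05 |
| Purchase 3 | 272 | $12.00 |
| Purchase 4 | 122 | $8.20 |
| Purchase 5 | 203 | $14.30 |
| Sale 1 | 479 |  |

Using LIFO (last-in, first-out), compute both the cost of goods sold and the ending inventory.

Sale 1 (479) [LIFO — newest first]: 203 @ $14.30 + 122 @ $8.20 + 154 @ $12.00 = $5,751.30
Ending inventory: 257 @ $6.30 + 248 @ $7.15 + 270 @ $7.05 + 118 @ $12.00 = $6,711.80

COGS = $5,751.30; ending inventory = $6,711.80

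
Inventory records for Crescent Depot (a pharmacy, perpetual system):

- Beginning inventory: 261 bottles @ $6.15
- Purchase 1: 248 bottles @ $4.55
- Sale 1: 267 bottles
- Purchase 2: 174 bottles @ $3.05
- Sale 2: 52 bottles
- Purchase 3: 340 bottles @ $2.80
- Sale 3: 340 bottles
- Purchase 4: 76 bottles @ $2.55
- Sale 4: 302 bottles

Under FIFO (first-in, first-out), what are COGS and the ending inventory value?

Sale 1 (267) [FIFO — oldest first]: 261 @ $6.15 + 6 @ $4.55 = $1,632.45
Sale 2 (52) [FIFO — oldest first]: 52 @ $4.55 = $236.60
Sale 3 (340) [FIFO — oldest first]: 190 @ $4.55 + 150 @ $3.05 = $1,322.00
Sale 4 (302) [FIFO — oldest first]: 24 @ $3.05 + 278 @ $2.80 = $851.60
Total COGS = $1,632.45 + $236.60 + $1,322.00 + $851.60 = $4,042.65
Ending inventory: 62 @ $2.80 + 76 @ $2.55 = $367.40

COGS = $4,042.65; ending inventory = $367.40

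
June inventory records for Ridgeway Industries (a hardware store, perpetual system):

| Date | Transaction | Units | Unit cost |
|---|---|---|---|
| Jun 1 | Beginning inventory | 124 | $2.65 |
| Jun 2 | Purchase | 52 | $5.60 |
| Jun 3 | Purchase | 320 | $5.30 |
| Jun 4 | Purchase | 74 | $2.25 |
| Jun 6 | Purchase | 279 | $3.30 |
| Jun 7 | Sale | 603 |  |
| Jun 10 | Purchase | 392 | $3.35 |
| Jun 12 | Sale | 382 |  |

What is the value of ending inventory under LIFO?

Ending inventory = $1,024.30

Jun 7, 603 sold [LIFO — newest first]: 279 @ $3.30 + 74 @ $2.25 + 250 @ $5.30 = $2,412.20
Jun 12, 382 sold [LIFO — newest first]: 382 @ $3.35 = $1,279.70
Total COGS = $2,412.20 + $1,279.70 = $3,691.90
Ending inventory: 124 @ $2.65 + 52 @ $5.60 + 70 @ $5.30 + 10 @ $3.35 = $1,024.30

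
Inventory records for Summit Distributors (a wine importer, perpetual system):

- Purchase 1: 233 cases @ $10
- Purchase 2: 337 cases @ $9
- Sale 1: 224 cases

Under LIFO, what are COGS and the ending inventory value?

COGS = $2,016; ending inventory = $3,347

Sale 1 (224) [LIFO — newest first]: 224 @ $9 = $2,016
Ending inventory: 233 @ $10 + 113 @ $9 = $3,347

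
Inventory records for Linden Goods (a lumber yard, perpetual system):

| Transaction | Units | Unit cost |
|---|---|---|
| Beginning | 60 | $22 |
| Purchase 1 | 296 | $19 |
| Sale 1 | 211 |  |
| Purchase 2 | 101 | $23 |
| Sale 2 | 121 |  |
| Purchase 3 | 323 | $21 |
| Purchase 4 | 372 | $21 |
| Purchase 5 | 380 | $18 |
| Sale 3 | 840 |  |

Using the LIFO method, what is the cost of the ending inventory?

Sale 1 (211) [LIFO — newest first]: 211 @ $19 = $4,009
Sale 2 (121) [LIFO — newest first]: 101 @ $23 + 20 @ $19 = $2,703
Sale 3 (840) [LIFO — newest first]: 380 @ $18 + 372 @ $21 + 88 @ $21 = $16,500
Total COGS = $4,009 + $2,703 + $16,500 = $23,212
Ending inventory: 60 @ $22 + 65 @ $19 + 235 @ $21 = $7,490
Check: goods available $30,702 = COGS $23,212 + ending $7,490

Ending inventory = $7,490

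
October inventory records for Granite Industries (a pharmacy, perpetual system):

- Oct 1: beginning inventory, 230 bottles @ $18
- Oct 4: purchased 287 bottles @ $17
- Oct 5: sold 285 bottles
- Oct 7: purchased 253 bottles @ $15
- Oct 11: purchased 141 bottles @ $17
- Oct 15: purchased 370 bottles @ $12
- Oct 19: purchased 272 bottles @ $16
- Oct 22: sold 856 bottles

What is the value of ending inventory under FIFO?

Oct 5, 285 sold [FIFO — oldest first]: 230 @ $18 + 55 @ $17 = $5,075
Oct 22, 856 sold [FIFO — oldest first]: 232 @ $17 + 253 @ $15 + 141 @ $17 + 230 @ $12 = $12,896
Total COGS = $5,075 + $12,896 = $17,971
Ending inventory: 140 @ $12 + 272 @ $16 = $6,032
Check: goods available $24,003 = COGS $17,971 + ending $6,032

Ending inventory = $6,032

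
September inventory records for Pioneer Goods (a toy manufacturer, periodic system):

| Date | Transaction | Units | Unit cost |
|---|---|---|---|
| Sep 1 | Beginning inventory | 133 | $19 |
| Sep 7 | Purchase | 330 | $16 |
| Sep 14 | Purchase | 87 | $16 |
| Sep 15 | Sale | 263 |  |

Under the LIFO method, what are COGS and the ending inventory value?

COGS = $4,208; ending inventory = $4,991

Sep 15, 263 sold [LIFO — newest first]: 87 @ $16 + 176 @ $16 = $4,208
Ending inventory: 133 @ $19 + 154 @ $16 = $4,991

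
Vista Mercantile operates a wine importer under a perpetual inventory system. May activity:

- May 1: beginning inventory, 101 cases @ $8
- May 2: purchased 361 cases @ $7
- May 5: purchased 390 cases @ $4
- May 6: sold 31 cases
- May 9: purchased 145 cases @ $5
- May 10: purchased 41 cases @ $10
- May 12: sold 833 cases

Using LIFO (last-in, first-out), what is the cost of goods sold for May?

COGS = $4,711

May 6, 31 sold [LIFO — newest first]: 31 @ $4 = $124
May 12, 833 sold [LIFO — newest first]: 41 @ $10 + 145 @ $5 + 359 @ $4 + 288 @ $7 = $4,587
Total COGS = $124 + $4,587 = $4,711
Ending inventory: 101 @ $8 + 73 @ $7 = $1,319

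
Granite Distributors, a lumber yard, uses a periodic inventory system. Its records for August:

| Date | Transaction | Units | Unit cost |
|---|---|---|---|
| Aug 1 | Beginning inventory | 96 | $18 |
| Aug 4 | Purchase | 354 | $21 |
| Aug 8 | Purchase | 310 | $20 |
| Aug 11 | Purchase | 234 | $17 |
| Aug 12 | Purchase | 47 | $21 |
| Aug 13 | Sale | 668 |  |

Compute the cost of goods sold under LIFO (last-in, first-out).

Aug 13, 668 sold [LIFO — newest first]: 47 @ $21 + 234 @ $17 + 310 @ $20 + 77 @ $21 = $12,782
Ending inventory: 96 @ $18 + 277 @ $21 = $7,545
Check: goods available $20,327 = COGS $12,782 + ending $7,545

COGS = $12,782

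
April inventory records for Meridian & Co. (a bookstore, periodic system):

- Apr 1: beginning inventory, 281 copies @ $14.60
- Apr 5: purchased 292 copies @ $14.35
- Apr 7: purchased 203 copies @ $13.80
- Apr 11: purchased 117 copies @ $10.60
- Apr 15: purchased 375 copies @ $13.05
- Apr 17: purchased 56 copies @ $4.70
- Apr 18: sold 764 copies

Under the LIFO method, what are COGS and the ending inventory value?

COGS = $9,385.10; ending inventory = $8,106.25

Apr 18, 764 sold [LIFO — newest first]: 56 @ $4.70 + 375 @ $13.05 + 117 @ $10.60 + 203 @ $13.80 + 13 @ $14.35 = $9,385.10
Ending inventory: 281 @ $14.60 + 279 @ $14.35 = $8,106.25
Check: goods available $17,491.35 = COGS $9,385.10 + ending $8,106.25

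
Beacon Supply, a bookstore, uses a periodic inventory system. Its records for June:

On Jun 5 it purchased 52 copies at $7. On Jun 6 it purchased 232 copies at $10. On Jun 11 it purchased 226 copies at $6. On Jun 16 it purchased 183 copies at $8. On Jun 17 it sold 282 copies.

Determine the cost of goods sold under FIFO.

COGS = $2,664

Jun 17, 282 sold [FIFO — oldest first]: 52 @ $7 + 230 @ $10 = $2,664
Ending inventory: 2 @ $10 + 226 @ $6 + 183 @ $8 = $2,840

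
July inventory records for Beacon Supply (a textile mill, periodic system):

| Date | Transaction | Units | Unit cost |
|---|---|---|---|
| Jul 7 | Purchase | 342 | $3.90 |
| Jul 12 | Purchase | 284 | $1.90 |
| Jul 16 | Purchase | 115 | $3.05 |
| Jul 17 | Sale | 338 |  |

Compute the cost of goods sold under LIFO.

Jul 17, 338 sold [LIFO — newest first]: 115 @ $3.05 + 223 @ $1.90 = $774.45
Ending inventory: 342 @ $3.90 + 61 @ $1.90 = $1,449.70

COGS = $774.45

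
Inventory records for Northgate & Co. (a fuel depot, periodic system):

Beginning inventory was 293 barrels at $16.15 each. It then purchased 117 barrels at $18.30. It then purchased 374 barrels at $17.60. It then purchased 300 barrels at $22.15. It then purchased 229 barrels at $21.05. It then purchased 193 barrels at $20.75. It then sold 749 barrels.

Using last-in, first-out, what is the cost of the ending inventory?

Ending inventory = $12,980.25

Sale 1 (749) [LIFO — newest first]: 193 @ $20.75 + 229 @ $21.05 + 300 @ $22.15 + 27 @ $17.60 = $15,945.40
Ending inventory: 293 @ $16.15 + 117 @ $18.30 + 347 @ $17.60 = $12,980.25
Check: goods available $28,925.65 = COGS $15,945.40 + ending $12,980.25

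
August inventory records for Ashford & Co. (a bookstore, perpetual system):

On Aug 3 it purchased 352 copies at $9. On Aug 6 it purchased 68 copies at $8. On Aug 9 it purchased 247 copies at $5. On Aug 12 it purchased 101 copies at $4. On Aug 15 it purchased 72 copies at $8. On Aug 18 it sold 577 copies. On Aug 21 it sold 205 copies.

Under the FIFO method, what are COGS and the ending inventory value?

Aug 18, 577 sold [FIFO — oldest first]: 352 @ $9 + 68 @ $8 + 157 @ $5 = $4,497
Aug 21, 205 sold [FIFO — oldest first]: 90 @ $5 + 101 @ $4 + 14 @ $8 = $966
Total COGS = $4,497 + $966 = $5,463
Ending inventory: 58 @ $8 = $464

COGS = $5,463; ending inventory = $464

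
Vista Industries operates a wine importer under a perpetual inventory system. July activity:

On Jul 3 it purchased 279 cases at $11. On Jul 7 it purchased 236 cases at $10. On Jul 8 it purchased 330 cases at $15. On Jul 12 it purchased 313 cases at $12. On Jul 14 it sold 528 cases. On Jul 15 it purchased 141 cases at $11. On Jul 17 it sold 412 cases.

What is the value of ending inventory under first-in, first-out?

Ending inventory = $4,167

Jul 14, 528 sold [FIFO — oldest first]: 279 @ $11 + 236 @ $10 + 13 @ $15 = $5,624
Jul 17, 412 sold [FIFO — oldest first]: 317 @ $15 + 95 @ $12 = $5,895
Total COGS = $5,624 + $5,895 = $11,519
Ending inventory: 218 @ $12 + 141 @ $11 = $4,167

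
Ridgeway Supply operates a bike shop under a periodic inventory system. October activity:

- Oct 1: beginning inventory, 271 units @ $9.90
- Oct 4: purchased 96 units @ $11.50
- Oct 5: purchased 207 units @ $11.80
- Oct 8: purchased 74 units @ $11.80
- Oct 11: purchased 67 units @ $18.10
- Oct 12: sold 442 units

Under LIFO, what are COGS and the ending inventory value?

COGS = $5,609.50; ending inventory = $2,705.90

Oct 12, 442 sold [LIFO — newest first]: 67 @ $18.10 + 74 @ $11.80 + 207 @ $11.80 + 94 @ $11.50 = $5,609.50
Ending inventory: 271 @ $9.90 + 2 @ $11.50 = $2,705.90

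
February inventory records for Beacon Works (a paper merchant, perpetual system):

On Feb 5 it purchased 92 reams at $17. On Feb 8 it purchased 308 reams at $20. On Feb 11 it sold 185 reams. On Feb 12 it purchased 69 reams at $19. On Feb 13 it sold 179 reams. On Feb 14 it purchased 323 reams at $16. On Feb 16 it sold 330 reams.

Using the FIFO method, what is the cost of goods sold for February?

COGS = $12,635

Feb 11, 185 sold [FIFO — oldest first]: 92 @ $17 + 93 @ $20 = $3,424
Feb 13, 179 sold [FIFO — oldest first]: 179 @ $20 = $3,580
Feb 16, 330 sold [FIFO — oldest first]: 36 @ $20 + 69 @ $19 + 225 @ $16 = $5,631
Total COGS = $3,424 + $3,580 + $5,631 = $12,635
Ending inventory: 98 @ $16 = $1,568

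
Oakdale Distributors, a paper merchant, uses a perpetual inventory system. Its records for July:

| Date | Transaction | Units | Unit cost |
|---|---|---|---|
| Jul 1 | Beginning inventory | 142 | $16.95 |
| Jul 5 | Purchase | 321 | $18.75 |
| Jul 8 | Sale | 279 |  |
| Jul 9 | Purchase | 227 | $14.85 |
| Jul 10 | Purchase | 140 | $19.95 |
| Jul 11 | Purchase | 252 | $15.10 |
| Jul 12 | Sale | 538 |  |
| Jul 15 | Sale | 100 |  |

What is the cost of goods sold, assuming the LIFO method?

COGS = $15,556.65

Jul 8, 279 sold [LIFO — newest first]: 279 @ $18.75 = $5,231.25
Jul 12, 538 sold [LIFO — newest first]: 252 @ $15.10 + 140 @ $19.95 + 146 @ $14.85 = $8,766.30
Jul 15, 100 sold [LIFO — newest first]: 81 @ $14.85 + 19 @ $18.75 = $1,559.10
Total COGS = $5,231.25 + $8,766.30 + $1,559.10 = $15,556.65
Ending inventory: 142 @ $16.95 + 23 @ $18.75 = $2,838.15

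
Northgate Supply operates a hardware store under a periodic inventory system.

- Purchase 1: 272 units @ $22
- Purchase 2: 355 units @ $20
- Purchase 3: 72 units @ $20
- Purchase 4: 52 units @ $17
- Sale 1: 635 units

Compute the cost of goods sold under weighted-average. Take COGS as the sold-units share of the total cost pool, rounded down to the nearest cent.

Sale 1, sell 635: 635/751 × $15,408.00 → $13,028.06
Ending inventory (cost pool remaining) = $2,379.94

COGS = $13,028.06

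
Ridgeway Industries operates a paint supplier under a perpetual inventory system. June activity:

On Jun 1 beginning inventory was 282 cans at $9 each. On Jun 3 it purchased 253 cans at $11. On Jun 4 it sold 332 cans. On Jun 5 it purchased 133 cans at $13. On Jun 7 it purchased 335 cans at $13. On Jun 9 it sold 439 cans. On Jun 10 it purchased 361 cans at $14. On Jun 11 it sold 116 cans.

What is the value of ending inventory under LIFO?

Ending inventory = $5,634

Jun 4, 332 sold [LIFO — newest first]: 253 @ $11 + 79 @ $9 = $3,494
Jun 9, 439 sold [LIFO — newest first]: 335 @ $13 + 104 @ $13 = $5,707
Jun 11, 116 sold [LIFO — newest first]: 116 @ $14 = $1,624
Total COGS = $3,494 + $5,707 + $1,624 = $10,825
Ending inventory: 203 @ $9 + 29 @ $13 + 245 @ $14 = $5,634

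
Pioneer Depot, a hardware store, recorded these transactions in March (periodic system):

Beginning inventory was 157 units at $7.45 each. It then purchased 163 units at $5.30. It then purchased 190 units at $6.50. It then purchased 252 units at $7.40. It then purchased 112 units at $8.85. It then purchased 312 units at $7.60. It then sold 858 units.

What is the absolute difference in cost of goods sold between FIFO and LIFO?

FIFO COGS: 157 @ $7.45 + 163 @ $5.30 + 190 @ $6.50 + 252 @ $7.40 + 96 @ $8.85 = $5,982.95
LIFO COGS: 312 @ $7.60 + 112 @ $8.85 + 252 @ $7.40 + 182 @ $6.50 = $6,410.20
Difference = |$5,982.95 − $6,410.20| = $427.25

$427.25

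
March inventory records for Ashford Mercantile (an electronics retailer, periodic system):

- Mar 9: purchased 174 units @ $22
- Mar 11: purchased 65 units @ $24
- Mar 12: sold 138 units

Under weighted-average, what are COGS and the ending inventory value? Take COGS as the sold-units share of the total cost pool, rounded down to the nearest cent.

Mar 12, sell 138: 138/239 × $5,388.00 → $3,111.06
Ending inventory (cost pool remaining) = $2,276.94
Check: goods available $5,388.00 = COGS $3,111.06 + ending $2,276.94

COGS = $3,111.06; ending inventory = $2,276.94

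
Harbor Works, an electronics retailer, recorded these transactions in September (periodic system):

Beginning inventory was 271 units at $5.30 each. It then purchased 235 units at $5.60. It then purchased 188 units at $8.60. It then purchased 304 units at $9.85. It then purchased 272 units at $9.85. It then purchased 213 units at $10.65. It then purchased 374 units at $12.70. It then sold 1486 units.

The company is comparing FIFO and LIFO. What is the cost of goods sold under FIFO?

FIFO COGS: 271 @ $5.30 + 235 @ $5.60 + 188 @ $8.60 + 304 @ $9.85 + 272 @ $9.85 + 213 @ $10.65 + 3 @ $12.70 = $12,349.25
LIFO COGS: 374 @ $12.70 + 213 @ $10.65 + 272 @ $9.85 + 304 @ $9.85 + 188 @ $8.60 + 135 @ $5.60 = $15,064.65

COGS = $12,349.25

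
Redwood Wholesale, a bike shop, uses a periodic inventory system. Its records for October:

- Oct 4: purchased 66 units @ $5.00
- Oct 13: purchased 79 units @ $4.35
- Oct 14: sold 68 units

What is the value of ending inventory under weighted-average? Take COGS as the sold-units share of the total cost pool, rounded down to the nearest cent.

Ending inventory = $357.74

Oct 14, sell 68: 68/145 × $673.65 → $315.91
Ending inventory (cost pool remaining) = $357.74
Check: goods available $673.65 = COGS $315.91 + ending $357.74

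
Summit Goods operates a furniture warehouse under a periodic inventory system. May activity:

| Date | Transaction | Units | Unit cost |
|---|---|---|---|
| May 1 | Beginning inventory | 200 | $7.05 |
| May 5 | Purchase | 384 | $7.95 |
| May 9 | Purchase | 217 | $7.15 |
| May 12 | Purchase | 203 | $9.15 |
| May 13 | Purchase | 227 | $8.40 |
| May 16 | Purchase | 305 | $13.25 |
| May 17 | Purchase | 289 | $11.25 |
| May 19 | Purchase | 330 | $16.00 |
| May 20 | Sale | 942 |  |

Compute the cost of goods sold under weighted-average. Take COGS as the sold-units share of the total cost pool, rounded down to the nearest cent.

May 20, sell 942: 942/2155 × $22,351.10 → $9,770.17
Ending inventory (cost pool remaining) = $12,580.93

COGS = $9,770.17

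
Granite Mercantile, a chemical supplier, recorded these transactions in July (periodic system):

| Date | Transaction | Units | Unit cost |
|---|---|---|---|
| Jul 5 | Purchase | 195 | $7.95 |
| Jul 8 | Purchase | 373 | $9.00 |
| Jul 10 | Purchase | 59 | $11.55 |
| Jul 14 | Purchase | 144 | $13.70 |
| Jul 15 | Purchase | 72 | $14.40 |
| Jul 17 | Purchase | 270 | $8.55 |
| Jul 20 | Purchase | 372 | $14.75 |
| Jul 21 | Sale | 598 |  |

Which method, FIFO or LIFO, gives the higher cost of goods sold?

LIFO

FIFO COGS: 195 @ $7.95 + 373 @ $9.00 + 30 @ $11.55 = $5,253.75
LIFO COGS: 372 @ $14.75 + 226 @ $8.55 = $7,419.30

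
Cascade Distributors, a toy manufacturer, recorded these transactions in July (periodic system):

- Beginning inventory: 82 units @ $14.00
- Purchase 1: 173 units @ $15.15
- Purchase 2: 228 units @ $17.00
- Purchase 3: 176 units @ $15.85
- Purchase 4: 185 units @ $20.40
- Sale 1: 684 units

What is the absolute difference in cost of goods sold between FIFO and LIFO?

FIFO COGS: 82 @ $14.00 + 173 @ $15.15 + 228 @ $17.00 + 176 @ $15.85 + 25 @ $20.40 = $10,944.55
LIFO COGS: 185 @ $20.40 + 176 @ $15.85 + 228 @ $17.00 + 95 @ $15.15 = $11,878.85
Difference = |$10,944.55 − $11,878.85| = $934.30

$934.30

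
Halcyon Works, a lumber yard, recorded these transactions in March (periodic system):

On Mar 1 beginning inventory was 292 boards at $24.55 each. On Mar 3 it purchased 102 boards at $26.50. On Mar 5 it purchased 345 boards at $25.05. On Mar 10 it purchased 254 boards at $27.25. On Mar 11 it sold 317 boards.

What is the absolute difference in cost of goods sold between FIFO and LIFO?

FIFO COGS: 292 @ $24.55 + 25 @ $26.50 = $7,831.10
LIFO COGS: 254 @ $27.25 + 63 @ $25.05 = $8,499.65
Difference = |$7,831.10 − $8,499.65| = $668.55

$668.55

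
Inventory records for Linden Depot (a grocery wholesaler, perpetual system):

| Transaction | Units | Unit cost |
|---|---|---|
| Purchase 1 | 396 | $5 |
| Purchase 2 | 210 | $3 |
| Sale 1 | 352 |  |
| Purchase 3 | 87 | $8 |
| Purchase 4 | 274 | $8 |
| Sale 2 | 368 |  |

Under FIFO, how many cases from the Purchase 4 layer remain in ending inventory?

247

Sale 1 (352) [FIFO — oldest first]: 352 @ $5 = $1,760
Sale 2 (368) [FIFO — oldest first]: 44 @ $5 + 210 @ $3 + 87 @ $8 + 27 @ $8 = $1,762
Total COGS = $1,760 + $1,762 = $3,522
Ending inventory: 247 @ $8 = $1,976
Check: goods available $5,498 = COGS $3,522 + ending $1,976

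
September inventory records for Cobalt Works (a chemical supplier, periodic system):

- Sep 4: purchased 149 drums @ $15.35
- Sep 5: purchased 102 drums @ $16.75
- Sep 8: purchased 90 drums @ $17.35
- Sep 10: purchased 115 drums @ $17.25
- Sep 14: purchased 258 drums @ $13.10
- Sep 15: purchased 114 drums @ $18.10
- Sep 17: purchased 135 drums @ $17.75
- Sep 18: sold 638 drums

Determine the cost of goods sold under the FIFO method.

COGS = $9,925.10

Sep 18, 638 sold [FIFO — oldest first]: 149 @ $15.35 + 102 @ $16.75 + 90 @ $17.35 + 115 @ $17.25 + 182 @ $13.10 = $9,925.10
Ending inventory: 76 @ $13.10 + 114 @ $18.10 + 135 @ $17.75 = $5,455.25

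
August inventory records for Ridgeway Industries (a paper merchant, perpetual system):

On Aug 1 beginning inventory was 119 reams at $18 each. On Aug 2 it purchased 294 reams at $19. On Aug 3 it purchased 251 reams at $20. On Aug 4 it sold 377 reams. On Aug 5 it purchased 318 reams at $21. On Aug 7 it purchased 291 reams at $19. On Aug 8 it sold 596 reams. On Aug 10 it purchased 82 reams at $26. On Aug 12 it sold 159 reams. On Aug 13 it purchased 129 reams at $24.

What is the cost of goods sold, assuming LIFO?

COGS = $22,969

Aug 4, 377 sold [LIFO — newest first]: 251 @ $20 + 126 @ $19 = $7,414
Aug 8, 596 sold [LIFO — newest first]: 291 @ $19 + 305 @ $21 = $11,934
Aug 12, 159 sold [LIFO — newest first]: 82 @ $26 + 13 @ $21 + 64 @ $19 = $3,621
Total COGS = $7,414 + $11,934 + $3,621 = $22,969
Ending inventory: 119 @ $18 + 104 @ $19 + 129 @ $24 = $7,214
Check: goods available $30,183 = COGS $22,969 + ending $7,214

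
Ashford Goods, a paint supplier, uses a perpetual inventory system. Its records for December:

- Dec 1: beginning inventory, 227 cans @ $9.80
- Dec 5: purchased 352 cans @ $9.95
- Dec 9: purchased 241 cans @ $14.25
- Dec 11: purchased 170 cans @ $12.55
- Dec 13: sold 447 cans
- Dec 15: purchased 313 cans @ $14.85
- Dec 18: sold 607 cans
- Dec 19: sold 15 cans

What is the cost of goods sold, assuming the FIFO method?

COGS = $12,467.90

Dec 13, 447 sold [FIFO — oldest first]: 227 @ $9.80 + 220 @ $9.95 = $4,413.60
Dec 18, 607 sold [FIFO — oldest first]: 132 @ $9.95 + 241 @ $14.25 + 170 @ $12.55 + 64 @ $14.85 = $7,831.55
Dec 19, 15 sold [FIFO — oldest first]: 15 @ $14.85 = $222.75
Total COGS = $4,413.60 + $7,831.55 + $222.75 = $12,467.90
Ending inventory: 234 @ $14.85 = $3,474.90
Check: goods available $15,942.80 = COGS $12,467.90 + ending $3,474.90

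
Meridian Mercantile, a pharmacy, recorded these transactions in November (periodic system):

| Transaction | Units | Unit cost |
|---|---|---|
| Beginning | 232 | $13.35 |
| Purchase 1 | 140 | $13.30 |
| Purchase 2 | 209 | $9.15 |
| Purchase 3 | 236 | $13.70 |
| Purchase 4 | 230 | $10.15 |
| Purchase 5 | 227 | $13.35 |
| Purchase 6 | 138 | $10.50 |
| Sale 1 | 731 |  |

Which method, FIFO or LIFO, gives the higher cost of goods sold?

FIFO COGS: 232 @ $13.35 + 140 @ $13.30 + 209 @ $9.15 + 150 @ $13.70 = $8,926.55
LIFO COGS: 138 @ $10.50 + 227 @ $13.35 + 230 @ $10.15 + 136 @ $13.70 = $8,677.15

FIFO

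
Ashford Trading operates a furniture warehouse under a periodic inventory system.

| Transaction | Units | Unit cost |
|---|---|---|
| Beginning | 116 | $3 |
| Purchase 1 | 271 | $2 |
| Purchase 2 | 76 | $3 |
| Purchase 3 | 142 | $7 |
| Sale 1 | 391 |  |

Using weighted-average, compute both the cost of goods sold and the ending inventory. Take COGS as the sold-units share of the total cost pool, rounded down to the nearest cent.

COGS = $1,364.94; ending inventory = $747.06

Sale 1, sell 391: 391/605 × $2,112.00 → $1,364.94
Ending inventory (cost pool remaining) = $747.06
Check: goods available $2,112.00 = COGS $1,364.94 + ending $747.06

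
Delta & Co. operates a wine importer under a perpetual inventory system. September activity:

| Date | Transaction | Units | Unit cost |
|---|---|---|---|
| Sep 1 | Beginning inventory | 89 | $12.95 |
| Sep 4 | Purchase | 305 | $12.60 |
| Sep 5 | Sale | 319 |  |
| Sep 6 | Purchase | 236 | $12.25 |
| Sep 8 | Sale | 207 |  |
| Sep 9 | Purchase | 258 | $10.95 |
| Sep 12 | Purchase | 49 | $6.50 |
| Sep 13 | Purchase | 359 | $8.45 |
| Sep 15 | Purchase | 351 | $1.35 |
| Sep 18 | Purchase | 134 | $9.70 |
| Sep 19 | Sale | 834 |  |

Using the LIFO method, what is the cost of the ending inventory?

Ending inventory = $4,554.60

Sep 5, 319 sold [LIFO — newest first]: 305 @ $12.60 + 14 @ $12.95 = $4,024.30
Sep 8, 207 sold [LIFO — newest first]: 207 @ $12.25 = $2,535.75
Sep 19, 834 sold [LIFO — newest first]: 134 @ $9.70 + 351 @ $1.35 + 349 @ $8.45 = $4,722.70
Total COGS = $4,024.30 + $2,535.75 + $4,722.70 = $11,282.75
Ending inventory: 75 @ $12.95 + 29 @ $12.25 + 258 @ $10.95 + 49 @ $6.50 + 10 @ $8.45 = $4,554.60
Check: goods available $15,837.35 = COGS $11,282.75 + ending $4,554.60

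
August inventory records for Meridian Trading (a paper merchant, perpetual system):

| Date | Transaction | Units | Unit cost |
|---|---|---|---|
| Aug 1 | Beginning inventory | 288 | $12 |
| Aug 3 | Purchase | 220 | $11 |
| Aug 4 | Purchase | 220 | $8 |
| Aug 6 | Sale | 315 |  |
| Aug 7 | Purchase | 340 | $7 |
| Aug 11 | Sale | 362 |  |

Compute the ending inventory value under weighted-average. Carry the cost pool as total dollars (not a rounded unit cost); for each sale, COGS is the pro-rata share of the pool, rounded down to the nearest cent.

Ending inventory = $3,485.24

After Aug 1: 288 on hand, pool $3,456.00 (≈ $12.0000 each)
After Aug 3: 508 on hand, pool $5,876.00 (≈ $11.5669 each)
After Aug 4: 728 on hand, pool $7,636.00 (≈ $10.4890 each)
Aug 6, sell 315: 315/728 × $7,636.00 → $3,304.03
After Aug 7: 753 on hand, pool $6,711.97 (≈ $8.9136 each)
Aug 11, sell 362: 362/753 × $6,711.97 → $3,226.73
Total COGS = $3,304.03 + $3,226.73 = $6,530.76
Ending inventory (cost pool remaining) = $3,485.24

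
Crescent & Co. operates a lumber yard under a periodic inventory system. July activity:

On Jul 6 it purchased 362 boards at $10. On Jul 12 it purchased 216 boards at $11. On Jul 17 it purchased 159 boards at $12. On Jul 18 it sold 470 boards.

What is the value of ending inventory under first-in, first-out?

Jul 18, 470 sold [FIFO — oldest first]: 362 @ $10 + 108 @ $11 = $4,808
Ending inventory: 108 @ $11 + 159 @ $12 = $3,096

Ending inventory = $3,096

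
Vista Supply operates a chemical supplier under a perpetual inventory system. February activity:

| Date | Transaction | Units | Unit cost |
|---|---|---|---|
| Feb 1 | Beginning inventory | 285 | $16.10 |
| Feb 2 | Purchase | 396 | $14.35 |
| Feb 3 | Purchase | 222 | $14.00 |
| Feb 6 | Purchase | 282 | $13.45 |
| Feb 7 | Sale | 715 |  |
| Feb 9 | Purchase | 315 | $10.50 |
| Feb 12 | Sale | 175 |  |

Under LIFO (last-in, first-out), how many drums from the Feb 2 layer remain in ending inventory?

Feb 7, 715 sold [LIFO — newest first]: 282 @ $13.45 + 222 @ $14.00 + 211 @ $14.35 = $9,928.75
Feb 12, 175 sold [LIFO — newest first]: 175 @ $10.50 = $1,837.50
Total COGS = $9,928.75 + $1,837.50 = $11,766.25
Ending inventory: 285 @ $16.10 + 185 @ $14.35 + 140 @ $10.50 = $8,713.25

185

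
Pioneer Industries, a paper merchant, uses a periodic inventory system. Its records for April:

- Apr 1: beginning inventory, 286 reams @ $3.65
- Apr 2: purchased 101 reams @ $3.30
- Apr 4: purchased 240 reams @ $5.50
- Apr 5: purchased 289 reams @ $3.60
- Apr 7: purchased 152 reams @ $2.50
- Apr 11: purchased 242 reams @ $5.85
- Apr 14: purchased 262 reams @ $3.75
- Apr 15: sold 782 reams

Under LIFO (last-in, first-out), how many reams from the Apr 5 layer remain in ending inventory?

Apr 15, 782 sold [LIFO — newest first]: 262 @ $3.75 + 242 @ $5.85 + 152 @ $2.50 + 126 @ $3.60 = $3,231.80
Ending inventory: 286 @ $3.65 + 101 @ $3.30 + 240 @ $5.50 + 163 @ $3.60 = $3,284.00

163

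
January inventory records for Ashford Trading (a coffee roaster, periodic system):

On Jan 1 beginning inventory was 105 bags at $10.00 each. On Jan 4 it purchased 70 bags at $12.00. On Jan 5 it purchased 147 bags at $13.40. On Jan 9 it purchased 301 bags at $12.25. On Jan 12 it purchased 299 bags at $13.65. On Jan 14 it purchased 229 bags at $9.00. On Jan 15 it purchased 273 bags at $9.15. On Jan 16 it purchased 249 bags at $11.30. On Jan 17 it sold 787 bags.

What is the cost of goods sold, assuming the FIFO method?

Jan 17, 787 sold [FIFO — oldest first]: 105 @ $10.00 + 70 @ $12.00 + 147 @ $13.40 + 301 @ $12.25 + 164 @ $13.65 = $9,785.65
Ending inventory: 135 @ $13.65 + 229 @ $9.00 + 273 @ $9.15 + 249 @ $11.30 = $9,215.40
Check: goods available $19,001.05 = COGS $9,785.65 + ending $9,215.40

COGS = $9,785.65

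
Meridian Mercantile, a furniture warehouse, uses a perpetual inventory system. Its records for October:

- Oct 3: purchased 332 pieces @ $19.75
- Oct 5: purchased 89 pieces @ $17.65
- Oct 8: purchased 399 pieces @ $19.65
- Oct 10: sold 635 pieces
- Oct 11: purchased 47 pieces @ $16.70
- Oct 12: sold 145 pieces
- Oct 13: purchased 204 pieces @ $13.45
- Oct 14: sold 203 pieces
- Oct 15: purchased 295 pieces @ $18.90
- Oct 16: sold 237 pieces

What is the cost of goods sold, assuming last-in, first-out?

COGS = $22,244.50

Oct 10, 635 sold [LIFO — newest first]: 399 @ $19.65 + 89 @ $17.65 + 147 @ $19.75 = $12,314.45
Oct 12, 145 sold [LIFO — newest first]: 47 @ $16.70 + 98 @ $19.75 = $2,720.40
Oct 14, 203 sold [LIFO — newest first]: 203 @ $13.45 = $2,730.35
Oct 16, 237 sold [LIFO — newest first]: 237 @ $18.90 = $4,479.30
Total COGS = $12,314.45 + $2,720.40 + $2,730.35 + $4,479.30 = $22,244.50
Ending inventory: 87 @ $19.75 + 1 @ $13.45 + 58 @ $18.90 = $2,827.90
Check: goods available $25,072.40 = COGS $22,244.50 + ending $2,827.90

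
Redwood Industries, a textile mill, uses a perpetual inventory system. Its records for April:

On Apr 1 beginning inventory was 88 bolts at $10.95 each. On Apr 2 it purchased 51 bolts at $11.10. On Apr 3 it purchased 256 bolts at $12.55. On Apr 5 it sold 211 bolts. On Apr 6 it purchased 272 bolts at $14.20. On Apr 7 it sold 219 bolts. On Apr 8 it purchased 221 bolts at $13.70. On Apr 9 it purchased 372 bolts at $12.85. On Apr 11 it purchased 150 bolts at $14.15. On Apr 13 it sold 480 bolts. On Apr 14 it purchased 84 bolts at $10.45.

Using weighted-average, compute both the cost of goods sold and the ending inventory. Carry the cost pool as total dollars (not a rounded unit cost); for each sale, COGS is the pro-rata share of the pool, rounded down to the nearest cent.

COGS = $11,858.75; ending inventory = $7,554.35

After Apr 1: 88 on hand, pool $963.60 (≈ $10.9500 each)
After Apr 2: 139 on hand, pool $1,529.70 (≈ $11.0050 each)
After Apr 3: 395 on hand, pool $4,742.50 (≈ $12.0063 each)
Apr 5, sell 211: 211/395 × $4,742.50 → $2,533.33
After Apr 6: 456 on hand, pool $6,071.57 (≈ $13.3148 each)
Apr 7, sell 219: 219/456 × $6,071.57 → $2,915.95
After Apr 8: 458 on hand, pool $6,183.32 (≈ $13.5007 each)
After Apr 9: 830 on hand, pool $10,963.52 (≈ $13.2091 each)
After Apr 11: 980 on hand, pool $13,086.02 (≈ $13.3531 each)
Apr 13, sell 480: 480/980 × $13,086.02 → $6,409.47
After Apr 14: 584 on hand, pool $7,554.35 (≈ $12.9355 each)
Total COGS = $2,533.33 + $2,915.95 + $6,409.47 = $11,858.75
Ending inventory (cost pool remaining) = $7,554.35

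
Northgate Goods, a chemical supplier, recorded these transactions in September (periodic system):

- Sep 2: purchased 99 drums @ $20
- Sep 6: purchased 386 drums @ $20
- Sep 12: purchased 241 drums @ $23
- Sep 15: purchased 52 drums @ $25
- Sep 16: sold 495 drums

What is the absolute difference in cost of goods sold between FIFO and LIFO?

FIFO COGS: 99 @ $20 + 386 @ $20 + 10 @ $23 = $9,930
LIFO COGS: 52 @ $25 + 241 @ $23 + 202 @ $20 = $10,883
Difference = |$9,930 − $10,883| = $953

$953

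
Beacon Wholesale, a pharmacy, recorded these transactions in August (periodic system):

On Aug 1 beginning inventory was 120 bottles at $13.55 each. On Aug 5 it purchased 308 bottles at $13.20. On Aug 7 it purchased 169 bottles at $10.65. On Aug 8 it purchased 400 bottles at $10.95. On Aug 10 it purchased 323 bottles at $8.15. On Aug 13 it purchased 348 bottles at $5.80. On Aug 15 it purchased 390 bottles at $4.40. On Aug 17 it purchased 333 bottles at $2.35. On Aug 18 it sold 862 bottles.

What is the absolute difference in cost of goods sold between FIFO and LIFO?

$7,088.45

FIFO COGS: 120 @ $13.55 + 308 @ $13.20 + 169 @ $10.65 + 265 @ $10.95 = $10,393.20
LIFO COGS: 333 @ $2.35 + 390 @ $4.40 + 139 @ $5.80 = $3,304.75
Difference = |$10,393.20 − $3,304.75| = $7,088.45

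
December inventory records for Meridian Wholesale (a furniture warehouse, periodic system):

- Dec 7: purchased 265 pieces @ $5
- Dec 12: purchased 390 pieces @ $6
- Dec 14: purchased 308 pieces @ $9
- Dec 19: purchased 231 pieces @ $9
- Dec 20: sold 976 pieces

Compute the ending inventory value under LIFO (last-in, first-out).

Ending inventory = $1,090

Dec 20, 976 sold [LIFO — newest first]: 231 @ $9 + 308 @ $9 + 390 @ $6 + 47 @ $5 = $7,426
Ending inventory: 218 @ $5 = $1,090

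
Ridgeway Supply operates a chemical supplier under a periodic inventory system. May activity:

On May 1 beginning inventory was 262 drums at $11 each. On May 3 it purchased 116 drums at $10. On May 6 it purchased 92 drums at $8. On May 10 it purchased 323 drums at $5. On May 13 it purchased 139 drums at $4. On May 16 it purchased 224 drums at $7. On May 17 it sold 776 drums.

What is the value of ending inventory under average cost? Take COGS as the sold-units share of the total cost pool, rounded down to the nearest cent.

Ending inventory = $2,799.71

May 17, sell 776: 776/1156 × $8,517.00 → $5,717.29
Ending inventory (cost pool remaining) = $2,799.71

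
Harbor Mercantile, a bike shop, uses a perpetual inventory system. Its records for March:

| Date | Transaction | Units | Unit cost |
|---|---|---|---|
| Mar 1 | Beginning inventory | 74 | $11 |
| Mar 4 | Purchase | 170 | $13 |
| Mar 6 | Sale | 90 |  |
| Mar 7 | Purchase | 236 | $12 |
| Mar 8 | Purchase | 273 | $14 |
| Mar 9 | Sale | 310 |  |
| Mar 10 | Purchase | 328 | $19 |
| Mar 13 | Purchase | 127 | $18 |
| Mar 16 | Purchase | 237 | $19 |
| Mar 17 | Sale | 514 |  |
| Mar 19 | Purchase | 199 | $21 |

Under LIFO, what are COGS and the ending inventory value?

Mar 6, 90 sold [LIFO — newest first]: 90 @ $13 = $1,170
Mar 9, 310 sold [LIFO — newest first]: 273 @ $14 + 37 @ $12 = $4,266
Mar 17, 514 sold [LIFO — newest first]: 237 @ $19 + 127 @ $18 + 150 @ $19 = $9,639
Total COGS = $1,170 + $4,266 + $9,639 = $15,075
Ending inventory: 74 @ $11 + 80 @ $13 + 199 @ $12 + 178 @ $19 + 199 @ $21 = $11,803

COGS = $15,075; ending inventory = $11,803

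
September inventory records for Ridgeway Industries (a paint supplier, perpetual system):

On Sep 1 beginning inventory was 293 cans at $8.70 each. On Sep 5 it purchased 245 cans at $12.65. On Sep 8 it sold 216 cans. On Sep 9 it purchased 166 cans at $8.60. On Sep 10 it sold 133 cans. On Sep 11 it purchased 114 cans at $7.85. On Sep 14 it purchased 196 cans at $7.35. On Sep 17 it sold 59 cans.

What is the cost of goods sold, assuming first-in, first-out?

Sep 8, 216 sold [FIFO — oldest first]: 216 @ $8.70 = $1,879.20
Sep 10, 133 sold [FIFO — oldest first]: 77 @ $8.70 + 56 @ $12.65 = $1,378.30
Sep 17, 59 sold [FIFO — oldest first]: 59 @ $12.65 = $746.35
Total COGS = $1,879.20 + $1,378.30 + $746.35 = $4,003.85
Ending inventory: 130 @ $12.65 + 166 @ $8.60 + 114 @ $7.85 + 196 @ $7.35 = $5,407.60
Check: goods available $9,411.45 = COGS $4,003.85 + ending $5,407.60

COGS = $4,003.85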